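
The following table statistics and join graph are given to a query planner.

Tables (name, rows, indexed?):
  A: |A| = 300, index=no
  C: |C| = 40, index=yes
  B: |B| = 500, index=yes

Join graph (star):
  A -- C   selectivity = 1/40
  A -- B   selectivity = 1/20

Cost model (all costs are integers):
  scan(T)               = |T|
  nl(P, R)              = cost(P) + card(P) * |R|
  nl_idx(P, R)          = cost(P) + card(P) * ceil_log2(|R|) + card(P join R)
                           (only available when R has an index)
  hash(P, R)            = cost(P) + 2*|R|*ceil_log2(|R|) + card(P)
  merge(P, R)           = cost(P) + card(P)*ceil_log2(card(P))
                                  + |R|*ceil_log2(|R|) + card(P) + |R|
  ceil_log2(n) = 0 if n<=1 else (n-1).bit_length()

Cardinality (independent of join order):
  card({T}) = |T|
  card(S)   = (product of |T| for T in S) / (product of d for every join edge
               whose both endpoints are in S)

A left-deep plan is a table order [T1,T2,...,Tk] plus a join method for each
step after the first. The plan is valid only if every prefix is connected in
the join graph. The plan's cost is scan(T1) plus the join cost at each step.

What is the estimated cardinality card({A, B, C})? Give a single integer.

Tables in S: A(300), B(500), C(40)
Edges inside S: A-C(d=40), A-B(d=20)
numerator = 300 * 500 * 40 = 6000000
denominator = 40 * 20 = 800
card(S) = 6000000 / 800 = 7500

7500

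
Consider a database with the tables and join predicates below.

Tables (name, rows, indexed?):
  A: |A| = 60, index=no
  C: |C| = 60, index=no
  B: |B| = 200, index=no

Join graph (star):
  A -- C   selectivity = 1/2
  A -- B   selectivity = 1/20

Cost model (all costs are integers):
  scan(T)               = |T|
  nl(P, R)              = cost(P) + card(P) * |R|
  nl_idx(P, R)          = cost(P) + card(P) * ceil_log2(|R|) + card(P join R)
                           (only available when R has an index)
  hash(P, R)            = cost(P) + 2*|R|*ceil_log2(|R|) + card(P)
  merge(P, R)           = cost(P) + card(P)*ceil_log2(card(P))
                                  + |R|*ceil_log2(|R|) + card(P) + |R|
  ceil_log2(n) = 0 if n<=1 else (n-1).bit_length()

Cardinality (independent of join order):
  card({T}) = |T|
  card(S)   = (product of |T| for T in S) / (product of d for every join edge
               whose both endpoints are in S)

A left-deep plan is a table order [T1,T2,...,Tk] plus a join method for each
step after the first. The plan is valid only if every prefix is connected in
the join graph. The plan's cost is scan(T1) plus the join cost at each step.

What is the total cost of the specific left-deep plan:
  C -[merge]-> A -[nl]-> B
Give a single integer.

step 1: scan C: cost=60, card=60
step 2: join A via merge
    card(P join A) = 60*60/(2) = 1800
    cost = 60 + 60*6 + 60*6 + 60 + 60 = 900
step 3: join B via nl
    card(P join B) = 1800*200/(20) = 18000
    cost = 900 + 1800*200 = 360900

360900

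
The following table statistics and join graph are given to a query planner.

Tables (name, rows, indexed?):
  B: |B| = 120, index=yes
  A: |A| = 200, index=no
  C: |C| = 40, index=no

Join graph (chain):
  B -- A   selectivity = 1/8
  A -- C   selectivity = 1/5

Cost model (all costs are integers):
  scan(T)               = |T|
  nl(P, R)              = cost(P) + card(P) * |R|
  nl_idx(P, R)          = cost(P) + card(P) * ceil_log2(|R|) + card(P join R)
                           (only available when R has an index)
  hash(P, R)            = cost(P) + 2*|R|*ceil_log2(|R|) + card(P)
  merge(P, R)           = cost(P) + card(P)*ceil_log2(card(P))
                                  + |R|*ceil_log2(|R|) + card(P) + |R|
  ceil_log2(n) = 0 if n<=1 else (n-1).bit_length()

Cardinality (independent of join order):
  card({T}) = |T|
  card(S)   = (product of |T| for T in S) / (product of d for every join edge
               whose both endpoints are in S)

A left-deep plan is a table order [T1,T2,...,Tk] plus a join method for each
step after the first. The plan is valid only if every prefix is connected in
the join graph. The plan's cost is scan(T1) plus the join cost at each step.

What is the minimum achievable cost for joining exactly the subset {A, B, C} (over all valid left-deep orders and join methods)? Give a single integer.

Selinger DP over subsets of {A,B,C}:
  {B}: scan cost=120, card=120
  {A}: scan cost=200, card=200
  {C}: scan cost=40, card=40
  {AB}: card=3000; try (B,hash)→2080, (A,merge)→2880, (B,merge)→2960, (A,hash)→3440, (B,nl_idx)→4600, (A,nl)→24120 …(+1); best=2080 via (B,hash)
  {AC}: card=1600; try (C,hash)→880, (A,merge)→2120, (C,merge)→2280, (A,hash)→3280, (A,nl)→8040, (C,nl)→8200; best=880 via (C,hash)
  {ABC}: card=24000; try (B,hash)→4160, (C,hash)→5560, (B,merge)→21040, (B,nl_idx)→36080, (C,merge)→41360, (C,nl)→122080 …(+1); best=4160 via (B,hash)

4160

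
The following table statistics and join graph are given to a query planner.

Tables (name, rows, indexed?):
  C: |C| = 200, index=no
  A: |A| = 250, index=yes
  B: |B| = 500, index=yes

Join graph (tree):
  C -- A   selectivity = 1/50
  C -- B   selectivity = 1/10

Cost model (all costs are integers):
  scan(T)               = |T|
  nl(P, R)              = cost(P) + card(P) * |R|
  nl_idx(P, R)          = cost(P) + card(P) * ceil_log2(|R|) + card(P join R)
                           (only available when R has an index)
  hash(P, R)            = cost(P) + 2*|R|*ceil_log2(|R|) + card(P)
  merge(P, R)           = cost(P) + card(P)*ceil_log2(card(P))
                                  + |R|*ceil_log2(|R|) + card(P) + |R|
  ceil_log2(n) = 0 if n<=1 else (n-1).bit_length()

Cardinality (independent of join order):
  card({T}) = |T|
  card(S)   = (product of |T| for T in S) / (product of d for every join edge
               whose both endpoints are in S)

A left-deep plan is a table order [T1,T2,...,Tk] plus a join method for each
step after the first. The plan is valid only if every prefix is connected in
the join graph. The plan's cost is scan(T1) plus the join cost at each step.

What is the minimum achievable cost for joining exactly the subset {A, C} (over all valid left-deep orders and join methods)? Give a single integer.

2800

Selinger DP over subsets of {A,C}:
  {C}: scan cost=200, card=200
  {A}: scan cost=250, card=250
  {AC}: card=1000; try (A,nl_idx)→2800, (C,hash)→3700, (A,merge)→4250, (C,merge)→4300, (A,hash)→4400, (A,nl)→50200 …(+1); best=2800 via (A,nl_idx)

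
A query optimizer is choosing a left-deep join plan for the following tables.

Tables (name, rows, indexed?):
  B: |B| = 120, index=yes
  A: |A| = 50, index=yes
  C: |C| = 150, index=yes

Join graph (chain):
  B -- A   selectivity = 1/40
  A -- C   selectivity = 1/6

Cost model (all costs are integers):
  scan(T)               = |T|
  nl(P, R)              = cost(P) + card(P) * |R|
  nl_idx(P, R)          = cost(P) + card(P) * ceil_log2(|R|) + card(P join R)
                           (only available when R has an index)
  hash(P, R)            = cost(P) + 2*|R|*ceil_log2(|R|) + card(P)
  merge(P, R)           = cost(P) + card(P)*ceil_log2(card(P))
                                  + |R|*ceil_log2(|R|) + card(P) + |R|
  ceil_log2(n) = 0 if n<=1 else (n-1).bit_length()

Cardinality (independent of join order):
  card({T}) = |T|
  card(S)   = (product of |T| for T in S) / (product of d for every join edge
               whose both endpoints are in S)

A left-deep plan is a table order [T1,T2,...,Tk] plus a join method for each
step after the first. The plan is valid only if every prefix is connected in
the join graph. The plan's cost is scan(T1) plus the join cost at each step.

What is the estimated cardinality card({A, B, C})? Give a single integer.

Tables in S: A(50), B(120), C(150)
Edges inside S: B-A(d=40), A-C(d=6)
numerator = 50 * 120 * 150 = 900000
denominator = 40 * 6 = 240
card(S) = 900000 / 240 = 3750

3750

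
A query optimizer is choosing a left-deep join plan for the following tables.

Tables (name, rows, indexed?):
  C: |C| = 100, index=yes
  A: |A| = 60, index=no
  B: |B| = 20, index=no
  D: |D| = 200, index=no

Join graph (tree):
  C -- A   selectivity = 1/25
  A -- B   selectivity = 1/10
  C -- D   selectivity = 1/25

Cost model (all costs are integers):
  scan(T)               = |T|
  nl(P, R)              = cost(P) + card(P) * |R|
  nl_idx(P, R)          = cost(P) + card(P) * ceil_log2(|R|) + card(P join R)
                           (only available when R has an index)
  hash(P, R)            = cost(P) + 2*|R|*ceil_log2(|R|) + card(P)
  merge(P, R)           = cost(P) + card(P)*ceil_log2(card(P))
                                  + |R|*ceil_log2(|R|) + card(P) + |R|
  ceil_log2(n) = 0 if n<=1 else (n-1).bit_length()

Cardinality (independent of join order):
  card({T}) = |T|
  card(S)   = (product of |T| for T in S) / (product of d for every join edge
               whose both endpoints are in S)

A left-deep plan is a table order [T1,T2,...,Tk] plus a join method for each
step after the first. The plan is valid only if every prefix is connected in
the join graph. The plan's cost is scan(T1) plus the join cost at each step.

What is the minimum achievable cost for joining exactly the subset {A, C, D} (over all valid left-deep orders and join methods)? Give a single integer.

3320

Selinger DP over subsets of {A,C,D}:
  {C}: scan cost=100, card=100
  {A}: scan cost=60, card=60
  {D}: scan cost=200, card=200
  {AC}: card=240; try (C,nl_idx)→720, (A,hash)→920, (C,merge)→1280, (A,merge)→1320, (C,hash)→1520, (C,nl)→6060 …(+1); best=720 via (C,nl_idx)
  {CD}: card=800; try (C,hash)→1800, (C,nl_idx)→2400, (D,merge)→2700, (C,merge)→2800, (D,hash)→3400, (D,nl)→20100 …(+1); best=1800 via (C,hash)
  {ACD}: card=1920; try (A,hash)→3320, (D,hash)→4160, (D,merge)→4680, (A,merge)→11020, (D,nl)→48720, (A,nl)→49800; best=3320 via (A,hash)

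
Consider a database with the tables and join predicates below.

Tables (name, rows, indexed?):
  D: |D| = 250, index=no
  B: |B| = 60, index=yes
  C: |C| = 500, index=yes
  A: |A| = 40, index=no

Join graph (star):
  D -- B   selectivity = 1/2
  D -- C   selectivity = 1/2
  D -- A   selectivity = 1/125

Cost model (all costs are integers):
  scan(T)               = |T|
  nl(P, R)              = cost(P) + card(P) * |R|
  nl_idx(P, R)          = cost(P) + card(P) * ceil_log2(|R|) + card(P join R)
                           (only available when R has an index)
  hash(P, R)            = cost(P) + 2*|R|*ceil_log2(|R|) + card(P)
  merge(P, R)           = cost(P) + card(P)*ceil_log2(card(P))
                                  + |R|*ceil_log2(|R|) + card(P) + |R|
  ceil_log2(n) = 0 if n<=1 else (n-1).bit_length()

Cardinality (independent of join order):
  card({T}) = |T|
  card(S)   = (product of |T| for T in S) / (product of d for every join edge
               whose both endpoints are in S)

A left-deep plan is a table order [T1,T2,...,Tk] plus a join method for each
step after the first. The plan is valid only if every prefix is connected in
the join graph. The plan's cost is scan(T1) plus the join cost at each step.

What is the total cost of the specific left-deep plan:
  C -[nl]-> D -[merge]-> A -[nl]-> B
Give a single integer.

step 1: scan C: cost=500, card=500
step 2: join D via nl
    card(P join D) = 500*250/(2) = 62500
    cost = 500 + 500*250 = 125500
step 3: join A via merge
    card(P join A) = 62500*40/(125) = 20000
    cost = 125500 + 62500*16 + 40*6 + 62500 + 40 = 1188280
step 4: join B via nl
    card(P join B) = 20000*60/(2) = 600000
    cost = 1188280 + 20000*60 = 2388280

2388280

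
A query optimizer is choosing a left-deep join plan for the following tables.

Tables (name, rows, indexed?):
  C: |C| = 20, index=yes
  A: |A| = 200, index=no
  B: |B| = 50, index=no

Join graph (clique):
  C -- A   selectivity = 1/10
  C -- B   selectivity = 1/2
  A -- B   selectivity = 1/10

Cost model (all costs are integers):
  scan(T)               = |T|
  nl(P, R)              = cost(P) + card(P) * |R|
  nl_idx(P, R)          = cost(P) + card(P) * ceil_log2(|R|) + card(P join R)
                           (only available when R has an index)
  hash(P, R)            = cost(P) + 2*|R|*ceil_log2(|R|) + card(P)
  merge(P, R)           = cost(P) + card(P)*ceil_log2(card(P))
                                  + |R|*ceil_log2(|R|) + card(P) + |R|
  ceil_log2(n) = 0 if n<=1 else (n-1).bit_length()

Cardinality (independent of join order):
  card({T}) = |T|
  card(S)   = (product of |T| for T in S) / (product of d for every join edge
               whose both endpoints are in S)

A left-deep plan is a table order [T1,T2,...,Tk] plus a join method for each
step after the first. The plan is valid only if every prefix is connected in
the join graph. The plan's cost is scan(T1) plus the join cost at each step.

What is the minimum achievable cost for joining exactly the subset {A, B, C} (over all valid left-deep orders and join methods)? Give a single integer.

Selinger DP over subsets of {A,B,C}:
  {C}: scan cost=20, card=20
  {A}: scan cost=200, card=200
  {B}: scan cost=50, card=50
  {AC}: card=400; try (C,hash)→600, (C,nl_idx)→1600, (A,merge)→1940, (C,merge)→2120, (A,hash)→3240, (A,nl)→4020 …(+1); best=600 via (C,hash)
  {BC}: card=500; try (C,hash)→300, (B,merge)→490, (C,merge)→520, (B,hash)→640, (C,nl_idx)→800, (B,nl)→1020 …(+1); best=300 via (C,hash)
  {AB}: card=1000; try (B,hash)→1000, (A,merge)→2200, (B,merge)→2350, (A,hash)→3300, (A,nl)→10050, (B,nl)→10200; best=1000 via (B,hash)
  {ABC}: card=1000; try (B,hash)→1600, (C,hash)→2200, (A,hash)→4000, (B,merge)→4950, (C,nl_idx)→7000, (A,merge)→7100 …(+4); best=1600 via (B,hash)

1600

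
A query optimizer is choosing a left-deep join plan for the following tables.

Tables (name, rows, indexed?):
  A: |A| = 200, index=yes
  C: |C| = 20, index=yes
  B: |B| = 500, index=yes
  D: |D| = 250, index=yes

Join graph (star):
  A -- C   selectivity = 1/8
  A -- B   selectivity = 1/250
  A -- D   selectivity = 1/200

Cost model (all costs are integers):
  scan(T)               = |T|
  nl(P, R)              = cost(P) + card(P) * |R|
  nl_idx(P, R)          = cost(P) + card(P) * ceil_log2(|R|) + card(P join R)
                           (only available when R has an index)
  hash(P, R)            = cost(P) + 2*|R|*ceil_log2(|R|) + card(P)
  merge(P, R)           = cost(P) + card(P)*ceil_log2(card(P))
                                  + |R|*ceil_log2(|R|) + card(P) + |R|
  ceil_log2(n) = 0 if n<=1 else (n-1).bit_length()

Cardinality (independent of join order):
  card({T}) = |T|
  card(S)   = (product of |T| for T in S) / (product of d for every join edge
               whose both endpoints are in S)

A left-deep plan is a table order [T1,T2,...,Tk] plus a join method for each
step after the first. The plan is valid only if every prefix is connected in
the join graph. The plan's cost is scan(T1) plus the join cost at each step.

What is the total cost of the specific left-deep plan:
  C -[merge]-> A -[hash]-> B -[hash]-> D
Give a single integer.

16440

step 1: scan C: cost=20, card=20
step 2: join A via merge
    card(P join A) = 20*200/(8) = 500
    cost = 20 + 20*5 + 200*8 + 20 + 200 = 1940
step 3: join B via hash
    card(P join B) = 500*500/(250) = 1000
    cost = 1940 + 2*500*9 + 500 = 11440
step 4: join D via hash
    card(P join D) = 1000*250/(200) = 1250
    cost = 11440 + 2*250*8 + 1000 = 16440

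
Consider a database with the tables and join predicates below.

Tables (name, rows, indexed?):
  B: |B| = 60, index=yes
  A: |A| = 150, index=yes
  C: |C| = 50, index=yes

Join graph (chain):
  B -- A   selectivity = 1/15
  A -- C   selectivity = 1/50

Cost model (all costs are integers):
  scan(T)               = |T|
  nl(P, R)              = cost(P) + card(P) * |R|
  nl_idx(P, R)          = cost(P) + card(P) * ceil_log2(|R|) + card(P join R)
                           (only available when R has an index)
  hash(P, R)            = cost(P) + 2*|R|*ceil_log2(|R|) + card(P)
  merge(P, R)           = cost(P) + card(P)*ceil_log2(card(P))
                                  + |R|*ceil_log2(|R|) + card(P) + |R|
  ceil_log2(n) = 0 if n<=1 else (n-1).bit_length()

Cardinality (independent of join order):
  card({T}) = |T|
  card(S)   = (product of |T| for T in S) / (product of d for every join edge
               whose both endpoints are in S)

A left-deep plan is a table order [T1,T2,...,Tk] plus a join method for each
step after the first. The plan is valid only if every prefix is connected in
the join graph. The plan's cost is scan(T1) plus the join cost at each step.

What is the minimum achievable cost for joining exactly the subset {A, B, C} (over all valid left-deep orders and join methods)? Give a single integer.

Selinger DP over subsets of {A,B,C}:
  {B}: scan cost=60, card=60
  {A}: scan cost=150, card=150
  {C}: scan cost=50, card=50
  {AB}: card=600; try (B,hash)→1020, (A,nl_idx)→1140, (B,nl_idx)→1650, (A,merge)→1830, (B,merge)→1920, (A,hash)→2520 …(+2); best=1020 via (B,hash)
  {AC}: card=150; try (A,nl_idx)→600, (C,hash)→900, (C,nl_idx)→1200, (A,merge)→1750, (C,merge)→1850, (A,hash)→2500 …(+2); best=600 via (A,nl_idx)
  {ABC}: card=600; try (B,hash)→1470, (B,nl_idx)→2100, (C,hash)→2220, (B,merge)→2370, (C,nl_idx)→5220, (C,merge)→7970 …(+2); best=1470 via (B,hash)

1470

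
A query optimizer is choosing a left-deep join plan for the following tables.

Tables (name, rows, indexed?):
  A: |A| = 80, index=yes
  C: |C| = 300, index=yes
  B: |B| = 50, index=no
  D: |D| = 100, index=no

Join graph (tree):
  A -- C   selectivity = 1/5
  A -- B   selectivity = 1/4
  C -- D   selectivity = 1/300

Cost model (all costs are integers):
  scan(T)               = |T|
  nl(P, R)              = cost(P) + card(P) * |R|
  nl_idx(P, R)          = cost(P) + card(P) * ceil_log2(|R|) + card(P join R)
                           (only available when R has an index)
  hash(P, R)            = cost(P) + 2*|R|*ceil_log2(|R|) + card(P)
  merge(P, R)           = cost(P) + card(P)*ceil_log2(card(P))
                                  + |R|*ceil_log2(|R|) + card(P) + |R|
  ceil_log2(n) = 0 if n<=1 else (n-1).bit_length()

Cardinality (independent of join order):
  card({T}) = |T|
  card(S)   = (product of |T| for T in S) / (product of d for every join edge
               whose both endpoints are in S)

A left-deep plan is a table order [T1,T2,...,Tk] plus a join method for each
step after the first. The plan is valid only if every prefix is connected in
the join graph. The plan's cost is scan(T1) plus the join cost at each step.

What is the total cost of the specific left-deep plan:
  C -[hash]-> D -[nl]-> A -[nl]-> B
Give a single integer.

step 1: scan C: cost=300, card=300
step 2: join D via hash
    card(P join D) = 300*100/(300) = 100
    cost = 300 + 2*100*7 + 300 = 2000
step 3: join A via nl
    card(P join A) = 100*80/(5) = 1600
    cost = 2000 + 100*80 = 10000
step 4: join B via nl
    card(P join B) = 1600*50/(4) = 20000
    cost = 10000 + 1600*50 = 90000

90000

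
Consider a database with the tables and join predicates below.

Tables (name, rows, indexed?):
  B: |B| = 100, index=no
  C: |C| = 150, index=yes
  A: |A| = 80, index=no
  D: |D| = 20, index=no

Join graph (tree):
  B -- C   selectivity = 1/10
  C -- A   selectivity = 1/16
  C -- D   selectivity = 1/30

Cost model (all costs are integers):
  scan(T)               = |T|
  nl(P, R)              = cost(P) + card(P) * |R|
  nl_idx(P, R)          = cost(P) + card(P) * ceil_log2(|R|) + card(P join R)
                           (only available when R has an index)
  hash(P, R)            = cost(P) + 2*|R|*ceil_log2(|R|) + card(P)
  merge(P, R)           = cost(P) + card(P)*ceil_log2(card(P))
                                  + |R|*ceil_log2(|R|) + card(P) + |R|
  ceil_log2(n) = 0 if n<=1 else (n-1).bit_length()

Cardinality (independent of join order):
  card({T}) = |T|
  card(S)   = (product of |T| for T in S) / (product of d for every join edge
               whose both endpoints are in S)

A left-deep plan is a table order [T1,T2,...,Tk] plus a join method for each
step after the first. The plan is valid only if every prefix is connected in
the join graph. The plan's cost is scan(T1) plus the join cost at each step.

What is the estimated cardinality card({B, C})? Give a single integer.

1500

Tables in S: B(100), C(150)
Edges inside S: B-C(d=10)
numerator = 100 * 150 = 15000
denominator = 10 = 10
card(S) = 15000 / 10 = 1500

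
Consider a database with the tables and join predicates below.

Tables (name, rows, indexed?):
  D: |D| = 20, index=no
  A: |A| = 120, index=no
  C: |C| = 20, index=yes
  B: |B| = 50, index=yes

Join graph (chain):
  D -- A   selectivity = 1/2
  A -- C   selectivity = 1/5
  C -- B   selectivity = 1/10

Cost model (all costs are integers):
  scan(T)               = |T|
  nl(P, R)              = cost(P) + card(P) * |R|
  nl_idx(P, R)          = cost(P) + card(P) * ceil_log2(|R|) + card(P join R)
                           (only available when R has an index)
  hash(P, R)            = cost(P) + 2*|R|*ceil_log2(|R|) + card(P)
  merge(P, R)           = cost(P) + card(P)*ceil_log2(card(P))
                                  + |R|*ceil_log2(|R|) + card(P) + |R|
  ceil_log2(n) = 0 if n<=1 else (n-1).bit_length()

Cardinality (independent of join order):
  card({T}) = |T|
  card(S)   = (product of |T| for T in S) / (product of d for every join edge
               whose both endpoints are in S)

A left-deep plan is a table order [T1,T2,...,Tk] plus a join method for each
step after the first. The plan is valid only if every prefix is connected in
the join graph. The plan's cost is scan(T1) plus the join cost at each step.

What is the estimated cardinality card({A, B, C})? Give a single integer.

Tables in S: A(120), B(50), C(20)
Edges inside S: A-C(d=5), C-B(d=10)
numerator = 120 * 50 * 20 = 120000
denominator = 5 * 10 = 50
card(S) = 120000 / 50 = 2400

2400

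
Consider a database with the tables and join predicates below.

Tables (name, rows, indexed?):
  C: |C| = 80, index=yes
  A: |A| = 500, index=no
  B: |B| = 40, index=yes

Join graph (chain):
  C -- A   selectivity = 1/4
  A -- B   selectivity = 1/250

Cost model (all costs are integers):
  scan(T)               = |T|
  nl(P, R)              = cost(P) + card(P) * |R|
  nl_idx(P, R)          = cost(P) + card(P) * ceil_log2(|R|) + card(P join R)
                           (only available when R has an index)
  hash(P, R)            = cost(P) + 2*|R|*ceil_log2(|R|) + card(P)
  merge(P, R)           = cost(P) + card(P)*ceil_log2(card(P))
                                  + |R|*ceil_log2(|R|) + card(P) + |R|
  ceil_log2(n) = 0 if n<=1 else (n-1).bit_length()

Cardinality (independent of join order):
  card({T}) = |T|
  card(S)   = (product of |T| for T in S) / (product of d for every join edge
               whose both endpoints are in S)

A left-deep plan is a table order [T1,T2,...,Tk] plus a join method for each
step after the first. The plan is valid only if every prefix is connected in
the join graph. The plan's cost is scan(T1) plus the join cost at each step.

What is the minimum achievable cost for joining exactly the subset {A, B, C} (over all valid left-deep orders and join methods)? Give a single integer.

Selinger DP over subsets of {A,B,C}:
  {C}: scan cost=80, card=80
  {A}: scan cost=500, card=500
  {B}: scan cost=40, card=40
  {AC}: card=10000; try (C,hash)→2120, (A,merge)→5720, (C,merge)→6140, (A,hash)→9160, (C,nl_idx)→14000, (A,nl)→40080 …(+1); best=2120 via (C,hash)
  {AB}: card=80; try (B,hash)→1480, (B,nl_idx)→3580, (A,merge)→5320, (B,merge)→5780, (A,hash)→9080, (A,nl)→20040 …(+1); best=1480 via (B,hash)
  {ABC}: card=1600; try (C,hash)→2680, (C,merge)→2760, (C,nl_idx)→3640, (C,nl)→7880, (B,hash)→12600, (B,nl_idx)→63720 …(+2); best=2680 via (C,hash)

2680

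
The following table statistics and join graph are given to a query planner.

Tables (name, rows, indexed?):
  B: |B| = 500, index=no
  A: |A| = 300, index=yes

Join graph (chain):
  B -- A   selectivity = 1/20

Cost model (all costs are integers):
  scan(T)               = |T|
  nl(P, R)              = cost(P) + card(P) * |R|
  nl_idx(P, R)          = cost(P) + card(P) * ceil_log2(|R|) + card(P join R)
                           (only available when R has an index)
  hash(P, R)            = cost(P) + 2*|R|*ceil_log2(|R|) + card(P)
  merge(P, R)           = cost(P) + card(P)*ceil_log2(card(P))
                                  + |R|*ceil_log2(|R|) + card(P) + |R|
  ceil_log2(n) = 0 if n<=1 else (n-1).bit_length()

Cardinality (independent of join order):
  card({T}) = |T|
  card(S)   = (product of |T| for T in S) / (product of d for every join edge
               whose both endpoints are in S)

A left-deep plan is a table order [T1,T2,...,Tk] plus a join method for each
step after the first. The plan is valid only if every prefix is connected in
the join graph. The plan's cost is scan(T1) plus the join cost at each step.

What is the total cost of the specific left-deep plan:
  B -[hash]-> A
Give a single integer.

6400

step 1: scan B: cost=500, card=500
step 2: join A via hash
    card(P join A) = 500*300/(20) = 7500
    cost = 500 + 2*300*9 + 500 = 6400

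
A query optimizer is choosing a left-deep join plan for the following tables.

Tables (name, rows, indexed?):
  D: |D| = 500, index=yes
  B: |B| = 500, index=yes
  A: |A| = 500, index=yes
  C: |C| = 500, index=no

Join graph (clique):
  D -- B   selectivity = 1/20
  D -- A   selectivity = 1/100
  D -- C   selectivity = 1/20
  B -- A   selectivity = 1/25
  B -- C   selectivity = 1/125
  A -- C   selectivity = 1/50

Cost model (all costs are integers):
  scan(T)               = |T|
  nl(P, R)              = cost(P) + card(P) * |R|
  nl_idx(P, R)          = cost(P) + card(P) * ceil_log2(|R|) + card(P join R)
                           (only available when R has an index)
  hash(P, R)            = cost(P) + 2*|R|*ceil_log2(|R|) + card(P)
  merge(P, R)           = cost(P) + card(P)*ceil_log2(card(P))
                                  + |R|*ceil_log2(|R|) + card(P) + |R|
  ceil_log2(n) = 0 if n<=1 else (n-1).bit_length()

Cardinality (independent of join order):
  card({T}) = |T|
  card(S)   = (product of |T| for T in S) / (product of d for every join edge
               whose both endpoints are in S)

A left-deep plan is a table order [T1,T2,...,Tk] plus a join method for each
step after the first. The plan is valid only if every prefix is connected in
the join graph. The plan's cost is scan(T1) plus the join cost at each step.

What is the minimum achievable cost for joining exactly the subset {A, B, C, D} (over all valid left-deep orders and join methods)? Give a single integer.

25210

Selinger DP over subsets of {A,B,C,D}:
  {D}: scan cost=500, card=500
  {B}: scan cost=500, card=500
  {A}: scan cost=500, card=500
  {C}: scan cost=500, card=500
  {BD}: card=12500; try (D,hash)→10000, (B,hash)→10000, (D,merge)→10500, (B,merge)→10500, (D,nl_idx)→17500, (B,nl_idx)→17500 …(+2); best=10000 via (D,hash)
  {AD}: card=2500; try (D,nl_idx)→7500, (A,nl_idx)→7500, (D,hash)→10000, (A,hash)→10000, (D,merge)→10500, (A,merge)→10500 …(+2); best=7500 via (D,nl_idx)
  {CD}: card=12500; try (D,hash)→10000, (C,hash)→10000, (D,merge)→10500, (C,merge)→10500, (D,nl_idx)→17500, (D,nl)→250500 …(+1); best=10000 via (D,hash)
  {AB}: card=10000; try (B,hash)→10000, (A,hash)→10000, (B,merge)→10500, (A,merge)→10500, (B,nl_idx)→15000, (A,nl_idx)→15000 …(+2); best=10000 via (B,hash)
  {BC}: card=2000; try (B,nl_idx)→7000, (C,hash)→10000, (B,hash)→10000, (C,merge)→10500, (B,merge)→10500, (C,nl)→250500 …(+1); best=7000 via (B,nl_idx)
  {AC}: card=5000; try (C,hash)→10000, (A,hash)→10000, (A,nl_idx)→10000, (C,merge)→10500, (A,merge)→10500, (C,nl)→250500 …(+1); best=10000 via (C,hash)
  {ABD}: card=2500; try (B,hash)→19000, (D,hash)→29000, (A,hash)→31500, (B,nl_idx)→32500, (B,merge)→45000, (D,nl_idx)→102500 …(+6); best=19000 via (B,hash)
  {BCD}: card=2500; try (D,hash)→18000, (D,nl_idx)→27500, (C,hash)→31500, (B,hash)→31500, (D,merge)→36000, (B,nl_idx)→125000 …(+5); best=18000 via (D,hash)
  {ACD}: card=1250; try (C,hash)→19000, (D,hash)→24000, (A,hash)→31500, (C,merge)→45000, (D,nl_idx)→56250, (D,merge)→85000 …(+5); best=19000 via (C,hash)
  {ABC}: card=800; try (A,hash)→18000, (B,hash)→24000, (A,nl_idx)→25800, (C,hash)→29000, (A,merge)→36000, (B,nl_idx)→55800 …(+5); best=18000 via (A,hash)
  {ABCD}: card=10; try (D,nl_idx)→25210, (D,hash)→27800, (B,hash)→29250, (A,hash)→29500, (B,nl_idx)→30260, (C,hash)→30500 …(+9); best=25210 via (D,nl_idx)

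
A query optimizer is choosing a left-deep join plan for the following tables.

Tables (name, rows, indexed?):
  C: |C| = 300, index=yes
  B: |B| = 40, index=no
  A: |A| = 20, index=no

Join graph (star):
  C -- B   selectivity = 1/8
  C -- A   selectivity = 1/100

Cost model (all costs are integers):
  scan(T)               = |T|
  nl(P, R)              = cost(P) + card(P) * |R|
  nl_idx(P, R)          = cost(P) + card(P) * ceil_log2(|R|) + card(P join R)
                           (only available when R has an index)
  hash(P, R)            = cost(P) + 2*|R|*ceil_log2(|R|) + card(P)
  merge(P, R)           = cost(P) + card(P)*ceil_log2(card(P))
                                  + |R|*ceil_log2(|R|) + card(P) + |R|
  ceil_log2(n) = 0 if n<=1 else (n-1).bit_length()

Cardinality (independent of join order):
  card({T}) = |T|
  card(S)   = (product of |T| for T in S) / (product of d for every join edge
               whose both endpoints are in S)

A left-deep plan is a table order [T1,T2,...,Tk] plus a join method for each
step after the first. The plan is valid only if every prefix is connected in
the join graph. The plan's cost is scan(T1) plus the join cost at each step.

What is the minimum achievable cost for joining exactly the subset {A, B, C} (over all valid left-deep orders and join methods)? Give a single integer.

800

Selinger DP over subsets of {A,B,C}:
  {C}: scan cost=300, card=300
  {B}: scan cost=40, card=40
  {A}: scan cost=20, card=20
  {BC}: card=1500; try (B,hash)→1080, (C,nl_idx)→1900, (C,merge)→3320, (B,merge)→3580, (C,hash)→5480, (C,nl)→12040 …(+1); best=1080 via (B,hash)
  {AC}: card=60; try (C,nl_idx)→260, (A,hash)→800, (C,merge)→3140, (A,merge)→3420, (C,hash)→5440, (C,nl)→6020 …(+1); best=260 via (C,nl_idx)
  {ABC}: card=300; try (B,hash)→800, (B,merge)→960, (B,nl)→2660, (A,hash)→2780, (A,merge)→19200, (A,nl)→31080; best=800 via (B,hash)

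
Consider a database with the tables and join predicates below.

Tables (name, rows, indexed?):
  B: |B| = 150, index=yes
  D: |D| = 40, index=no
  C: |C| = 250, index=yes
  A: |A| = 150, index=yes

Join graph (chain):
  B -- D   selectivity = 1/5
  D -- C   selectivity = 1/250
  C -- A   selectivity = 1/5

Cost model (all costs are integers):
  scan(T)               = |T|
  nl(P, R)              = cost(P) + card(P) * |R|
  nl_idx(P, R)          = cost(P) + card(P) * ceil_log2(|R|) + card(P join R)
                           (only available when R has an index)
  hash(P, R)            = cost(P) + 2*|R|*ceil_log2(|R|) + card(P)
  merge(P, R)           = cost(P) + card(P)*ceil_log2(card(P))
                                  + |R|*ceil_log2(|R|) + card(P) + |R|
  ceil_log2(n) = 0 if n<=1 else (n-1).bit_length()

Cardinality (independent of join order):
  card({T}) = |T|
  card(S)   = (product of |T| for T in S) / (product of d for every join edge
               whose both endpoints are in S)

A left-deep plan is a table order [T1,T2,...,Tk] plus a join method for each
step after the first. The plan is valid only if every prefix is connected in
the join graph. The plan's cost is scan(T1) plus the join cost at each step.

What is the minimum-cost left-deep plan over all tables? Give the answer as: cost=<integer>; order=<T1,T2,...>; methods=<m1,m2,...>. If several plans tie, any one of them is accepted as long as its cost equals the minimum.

cost=5520; order=D,C,A,B; methods=nl_idx,nl_idx,hash

Selinger DP (subsets sized 1..n):
  {B}: scan cost=150, card=150
  {D}: scan cost=40, card=40
  {C}: scan cost=250, card=250
  {A}: scan cost=150, card=150
  {BD}: card=1200; try (D,hash)→780, (B,nl_idx)→1560, (B,merge)→1670, (D,merge)→1780, (B,hash)→2480, (B,nl)→6040 …(+1); best=780 via (D,hash)
  {CD}: card=40; try (C,nl_idx)→400, (D,hash)→980, (C,merge)→2570, (D,merge)→2780, (C,hash)→4080, (C,nl)→10040 …(+1); best=400 via (C,nl_idx)
  {AC}: card=7500; try (A,hash)→2900, (C,merge)→3750, (A,merge)→3850, (C,hash)→4300, (C,nl_idx)→8850, (A,nl_idx)→9750 …(+2); best=2900 via (A,hash)
  {BCD}: card=1200; try (B,nl_idx)→1920, (B,merge)→2030, (B,hash)→2840, (C,hash)→5980, (B,nl)→6400, (C,nl_idx)→11580 …(+2); best=1920 via (B,nl_idx)
  {ACD}: card=1200; try (A,nl_idx)→1920, (A,merge)→2030, (A,hash)→2840, (A,nl)→6400, (D,hash)→10880, (D,merge)→108180 …(+1); best=1920 via (A,nl_idx)
  {ABCD}: card=36000; try (B,hash)→5520, (A,hash)→5520, (B,merge)→17670, (A,merge)→17670, (B,nl_idx)→47520, (A,nl_idx)→47520 …(+2); best=5520 via (B,hash)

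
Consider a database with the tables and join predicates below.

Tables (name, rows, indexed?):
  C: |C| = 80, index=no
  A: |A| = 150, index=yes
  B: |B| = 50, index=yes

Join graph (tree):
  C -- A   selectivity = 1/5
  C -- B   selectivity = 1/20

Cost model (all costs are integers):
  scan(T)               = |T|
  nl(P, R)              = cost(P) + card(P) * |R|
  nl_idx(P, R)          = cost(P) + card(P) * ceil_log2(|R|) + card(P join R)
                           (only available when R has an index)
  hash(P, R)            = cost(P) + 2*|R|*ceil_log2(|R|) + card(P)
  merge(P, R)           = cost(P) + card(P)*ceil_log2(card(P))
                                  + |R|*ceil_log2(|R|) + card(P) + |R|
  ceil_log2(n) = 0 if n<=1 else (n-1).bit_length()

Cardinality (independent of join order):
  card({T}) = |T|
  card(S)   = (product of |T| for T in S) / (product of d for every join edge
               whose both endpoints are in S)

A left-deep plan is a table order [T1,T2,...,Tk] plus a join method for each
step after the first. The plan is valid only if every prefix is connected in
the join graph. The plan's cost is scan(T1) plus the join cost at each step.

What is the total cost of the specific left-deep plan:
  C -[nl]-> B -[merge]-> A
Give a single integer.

step 1: scan C: cost=80, card=80
step 2: join B via nl
    card(P join B) = 80*50/(20) = 200
    cost = 80 + 80*50 = 4080
step 3: join A via merge
    card(P join A) = 200*150/(5) = 6000
    cost = 4080 + 200*8 + 150*8 + 200 + 150 = 7230

7230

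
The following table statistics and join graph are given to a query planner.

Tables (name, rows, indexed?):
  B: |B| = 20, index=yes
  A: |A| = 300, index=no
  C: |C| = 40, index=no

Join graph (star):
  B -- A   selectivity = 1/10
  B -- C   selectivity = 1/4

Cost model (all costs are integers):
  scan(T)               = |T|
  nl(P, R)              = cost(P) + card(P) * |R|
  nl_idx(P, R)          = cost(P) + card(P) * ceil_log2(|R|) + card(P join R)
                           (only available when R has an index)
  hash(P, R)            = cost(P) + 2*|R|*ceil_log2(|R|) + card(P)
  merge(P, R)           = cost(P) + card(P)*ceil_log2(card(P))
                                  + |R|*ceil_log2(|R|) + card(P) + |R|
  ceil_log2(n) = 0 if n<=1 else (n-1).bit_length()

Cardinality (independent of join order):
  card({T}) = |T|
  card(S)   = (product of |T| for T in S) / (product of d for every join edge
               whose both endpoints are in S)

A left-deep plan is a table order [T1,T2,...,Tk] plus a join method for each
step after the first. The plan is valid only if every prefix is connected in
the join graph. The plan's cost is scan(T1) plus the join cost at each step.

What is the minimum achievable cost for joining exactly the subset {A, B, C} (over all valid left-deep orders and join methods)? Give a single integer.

Selinger DP over subsets of {A,B,C}:
  {B}: scan cost=20, card=20
  {A}: scan cost=300, card=300
  {C}: scan cost=40, card=40
  {AB}: card=600; try (B,hash)→800, (B,nl_idx)→2400, (A,merge)→3140, (B,merge)→3420, (A,hash)→5440, (A,nl)→6020 …(+1); best=800 via (B,hash)
  {BC}: card=200; try (B,hash)→280, (C,merge)→420, (B,merge)→440, (B,nl_idx)→440, (C,hash)→520, (C,nl)→820 …(+1); best=280 via (B,hash)
  {ABC}: card=6000; try (C,hash)→1880, (A,merge)→5080, (A,hash)→5880, (C,merge)→7680, (C,nl)→24800, (A,nl)→60280; best=1880 via (C,hash)

1880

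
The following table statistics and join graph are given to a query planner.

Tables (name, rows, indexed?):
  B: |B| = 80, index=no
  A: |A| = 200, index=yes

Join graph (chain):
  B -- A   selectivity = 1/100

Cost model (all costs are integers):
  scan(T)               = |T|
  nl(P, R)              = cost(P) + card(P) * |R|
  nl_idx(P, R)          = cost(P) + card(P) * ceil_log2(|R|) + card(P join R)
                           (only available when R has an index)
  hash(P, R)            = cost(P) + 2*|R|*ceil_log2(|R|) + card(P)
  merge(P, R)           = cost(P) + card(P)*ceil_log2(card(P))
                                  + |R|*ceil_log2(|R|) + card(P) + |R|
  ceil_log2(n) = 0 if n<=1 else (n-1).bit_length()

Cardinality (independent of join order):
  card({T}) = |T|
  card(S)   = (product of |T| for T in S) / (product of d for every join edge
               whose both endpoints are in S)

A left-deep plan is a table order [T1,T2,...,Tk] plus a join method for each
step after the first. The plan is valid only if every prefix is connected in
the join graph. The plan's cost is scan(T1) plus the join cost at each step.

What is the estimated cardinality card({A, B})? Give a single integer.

160

Tables in S: A(200), B(80)
Edges inside S: B-A(d=100)
numerator = 200 * 80 = 16000
denominator = 100 = 100
card(S) = 16000 / 100 = 160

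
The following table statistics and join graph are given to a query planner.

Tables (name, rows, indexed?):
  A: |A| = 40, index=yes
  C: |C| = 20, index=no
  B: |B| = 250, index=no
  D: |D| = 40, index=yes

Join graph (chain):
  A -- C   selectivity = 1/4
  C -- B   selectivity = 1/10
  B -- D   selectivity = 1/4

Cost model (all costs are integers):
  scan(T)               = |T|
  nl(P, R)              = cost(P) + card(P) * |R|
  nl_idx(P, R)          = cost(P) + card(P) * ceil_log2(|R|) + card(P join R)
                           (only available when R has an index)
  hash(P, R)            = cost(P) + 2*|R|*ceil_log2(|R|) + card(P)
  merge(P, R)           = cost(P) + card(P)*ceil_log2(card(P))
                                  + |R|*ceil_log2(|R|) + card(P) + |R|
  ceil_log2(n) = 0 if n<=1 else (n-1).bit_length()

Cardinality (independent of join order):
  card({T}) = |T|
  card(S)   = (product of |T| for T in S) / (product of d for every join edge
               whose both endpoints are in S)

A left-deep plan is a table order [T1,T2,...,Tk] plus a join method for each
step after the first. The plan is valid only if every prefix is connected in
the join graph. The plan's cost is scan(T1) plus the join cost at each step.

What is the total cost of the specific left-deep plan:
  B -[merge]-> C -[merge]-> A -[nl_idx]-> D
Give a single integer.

87900

step 1: scan B: cost=250, card=250
step 2: join C via merge
    card(P join C) = 250*20/(10) = 500
    cost = 250 + 250*8 + 20*5 + 250 + 20 = 2620
step 3: join A via merge
    card(P join A) = 500*40/(4) = 5000
    cost = 2620 + 500*9 + 40*6 + 500 + 40 = 7900
step 4: join D via nl_idx
    card(P join D) = 5000*40/(4) = 50000
    cost = 7900 + 5000*6 + 50000 = 87900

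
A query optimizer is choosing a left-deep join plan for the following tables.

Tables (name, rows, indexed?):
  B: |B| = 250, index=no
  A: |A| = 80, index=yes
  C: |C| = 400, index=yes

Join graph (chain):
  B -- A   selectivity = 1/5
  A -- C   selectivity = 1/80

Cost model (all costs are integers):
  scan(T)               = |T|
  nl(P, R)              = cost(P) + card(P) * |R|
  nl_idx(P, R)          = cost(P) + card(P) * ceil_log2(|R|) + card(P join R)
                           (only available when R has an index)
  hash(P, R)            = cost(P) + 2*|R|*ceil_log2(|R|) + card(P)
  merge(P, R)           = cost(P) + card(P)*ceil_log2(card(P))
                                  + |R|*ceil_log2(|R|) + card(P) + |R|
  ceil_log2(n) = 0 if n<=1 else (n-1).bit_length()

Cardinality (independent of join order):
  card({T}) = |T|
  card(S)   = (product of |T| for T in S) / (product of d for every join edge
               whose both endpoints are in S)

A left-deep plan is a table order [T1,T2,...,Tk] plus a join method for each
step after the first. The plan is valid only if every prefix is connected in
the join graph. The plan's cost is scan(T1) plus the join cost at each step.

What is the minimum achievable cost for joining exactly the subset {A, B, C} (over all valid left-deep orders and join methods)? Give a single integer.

5600

Selinger DP over subsets of {A,B,C}:
  {B}: scan cost=250, card=250
  {A}: scan cost=80, card=80
  {C}: scan cost=400, card=400
  {AB}: card=4000; try (A,hash)→1620, (B,merge)→2970, (A,merge)→3140, (B,hash)→4160, (A,nl_idx)→6000, (B,nl)→20080 …(+1); best=1620 via (A,hash)
  {AC}: card=400; try (C,nl_idx)→1200, (A,hash)→1920, (A,nl_idx)→3600, (C,merge)→4720, (A,merge)→5040, (C,hash)→7360 …(+2); best=1200 via (C,nl_idx)
  {ABC}: card=20000; try (B,hash)→5600, (B,merge)→7450, (C,hash)→12820, (C,merge)→57620, (C,nl_idx)→57620, (B,nl)→101200 …(+1); best=5600 via (B,hash)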